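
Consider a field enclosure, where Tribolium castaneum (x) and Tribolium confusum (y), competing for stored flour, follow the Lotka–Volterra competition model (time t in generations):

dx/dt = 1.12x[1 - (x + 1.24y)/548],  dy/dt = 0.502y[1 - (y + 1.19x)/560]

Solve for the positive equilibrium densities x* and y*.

Setting both brackets to zero gives the nullclines x + 1.24y = 548 and 1.19x + y = 560.
Substituting y = 560 - 1.19x into the first: x(1 - 1.24·1.19) = 548 - 1.24·560.
So x* = -146/-0.476 = 308, and then y* = 560 - 1.19·308 = 194.

x* ≈ 308, y* ≈ 194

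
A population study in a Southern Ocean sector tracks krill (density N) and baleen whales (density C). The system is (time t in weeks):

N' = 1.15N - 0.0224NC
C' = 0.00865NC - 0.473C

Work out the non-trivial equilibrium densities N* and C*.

Set dC/dt = 0 with C > 0: 0.00865N - 0.473 = 0, so N* = 0.473/0.00865 = 54.7.
Set dN/dt = 0 with N > 0: 1.15 - 0.0224C = 0, so C* = 1.15/0.0224 = 51.3.

N* ≈ 54.7, C* ≈ 51.3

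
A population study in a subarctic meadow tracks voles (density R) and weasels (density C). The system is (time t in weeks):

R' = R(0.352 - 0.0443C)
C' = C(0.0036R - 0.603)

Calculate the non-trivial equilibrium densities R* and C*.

Set dC/dt = 0 with C > 0: 0.0036R - 0.603 = 0, so R* = 0.603/0.0036 = 168.
Set dR/dt = 0 with R > 0: 0.352 - 0.0443C = 0, so C* = 0.352/0.0443 = 7.95.

R* ≈ 168, C* ≈ 7.95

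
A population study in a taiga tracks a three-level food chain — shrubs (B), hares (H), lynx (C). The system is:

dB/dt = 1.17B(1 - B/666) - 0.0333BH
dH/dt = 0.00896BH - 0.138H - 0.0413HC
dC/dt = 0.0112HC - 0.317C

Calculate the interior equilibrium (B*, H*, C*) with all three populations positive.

B* ≈ 129, H* ≈ 28.3, C* ≈ 24.8

From dC/dt = 0: 0.0112H* = 0.317, so H* = 28.3.
From dB/dt = 0: 1.17(1 - B*/666) = 0.0333·28.3, giving B* = 666·(1 - 0.806) = 129.
From dH/dt = 0: 0.00896·129 - 0.138 = 0.0413C*, so C* = 1.02/0.0413 = 24.8.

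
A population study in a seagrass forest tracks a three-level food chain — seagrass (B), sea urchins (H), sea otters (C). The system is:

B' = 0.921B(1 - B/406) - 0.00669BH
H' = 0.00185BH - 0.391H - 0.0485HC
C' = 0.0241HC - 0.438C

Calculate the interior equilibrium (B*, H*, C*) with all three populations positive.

B* ≈ 352, H* ≈ 18.2, C* ≈ 5.38

From dC/dt = 0: 0.0241H* = 0.438, so H* = 18.2.
From dB/dt = 0: 0.921(1 - B*/406) = 0.00669·18.2, giving B* = 406·(1 - 0.132) = 352.
From dH/dt = 0: 0.00185·352 - 0.391 = 0.0485C*, so C* = 0.261/0.0485 = 5.38.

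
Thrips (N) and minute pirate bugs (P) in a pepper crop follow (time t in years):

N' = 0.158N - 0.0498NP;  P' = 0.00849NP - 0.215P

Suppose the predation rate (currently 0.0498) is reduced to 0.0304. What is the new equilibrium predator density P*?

P* ≈ 5.2

At the interior fixed point, setting dN/dt = 0 with N > 0 fixes P* = (prey growth rate)/(NP coefficient) — independent of the other coefficients.
With the change, P* = 0.158/0.0304 = 5.2; it rises from 3.17.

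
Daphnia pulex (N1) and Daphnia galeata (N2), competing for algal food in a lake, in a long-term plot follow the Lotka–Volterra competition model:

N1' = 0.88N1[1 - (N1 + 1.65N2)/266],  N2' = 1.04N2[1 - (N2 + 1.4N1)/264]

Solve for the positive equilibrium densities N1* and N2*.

N1* ≈ 129, N2* ≈ 82.7

Setting both brackets to zero gives the nullclines N1 + 1.65N2 = 266 and 1.4N1 + N2 = 264.
Substituting N2 = 264 - 1.4N1 into the first: N1(1 - 1.65·1.4) = 266 - 1.65·264.
So N1* = -170/-1.31 = 129, and then N2* = 264 - 1.4·129 = 82.7.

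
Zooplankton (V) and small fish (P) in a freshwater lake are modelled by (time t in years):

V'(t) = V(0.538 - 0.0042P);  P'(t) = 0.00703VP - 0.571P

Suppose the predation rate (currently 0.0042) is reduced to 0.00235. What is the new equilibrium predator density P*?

At the interior fixed point, setting dV/dt = 0 with V > 0 fixes P* = (prey growth rate)/(VP coefficient) — independent of the other coefficients.
With the change, P* = 0.538/0.00235 = 229; it rises from 128.

P* ≈ 229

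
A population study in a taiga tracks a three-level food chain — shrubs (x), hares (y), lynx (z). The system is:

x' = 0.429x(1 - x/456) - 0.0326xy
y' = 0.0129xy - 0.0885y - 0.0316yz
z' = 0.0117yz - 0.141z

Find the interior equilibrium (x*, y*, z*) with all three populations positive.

x* ≈ 38.4, y* ≈ 12.1, z* ≈ 12.9

From dz/dt = 0: 0.0117y* = 0.141, so y* = 12.1.
From dx/dt = 0: 0.429(1 - x*/456) = 0.0326·12.1, giving x* = 456·(1 - 0.916) = 38.4.
From dy/dt = 0: 0.0129·38.4 - 0.0885 = 0.0316z*, so z* = 0.407/0.0316 = 12.9.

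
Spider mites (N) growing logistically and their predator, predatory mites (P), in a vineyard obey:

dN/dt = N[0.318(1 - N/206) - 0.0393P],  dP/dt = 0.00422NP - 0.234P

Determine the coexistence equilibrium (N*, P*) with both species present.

From dP/dt = 0 with P > 0: 0.00422N* = 0.234, so N* = 55.5.
Substitute into dN/dt = 0: 0.318(1 - 55.5/206) = 0.0393P*.
The bracket is 0.731, giving P* = 0.232/0.0393 = 5.91.

N* ≈ 55.5, P* ≈ 5.91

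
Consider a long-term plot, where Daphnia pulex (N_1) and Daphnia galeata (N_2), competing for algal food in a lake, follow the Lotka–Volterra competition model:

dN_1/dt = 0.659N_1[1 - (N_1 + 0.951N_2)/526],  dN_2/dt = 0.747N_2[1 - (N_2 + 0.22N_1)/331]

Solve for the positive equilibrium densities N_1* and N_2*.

Setting both brackets to zero gives the nullclines N_1 + 0.951N_2 = 526 and 0.22N_1 + N_2 = 331.
Substituting N_2 = 331 - 0.22N_1 into the first: N_1(1 - 0.951·0.22) = 526 - 0.951·331.
So N_1* = 211/0.791 = 267, and then N_2* = 331 - 0.22·267 = 272.

N_1* ≈ 267, N_2* ≈ 272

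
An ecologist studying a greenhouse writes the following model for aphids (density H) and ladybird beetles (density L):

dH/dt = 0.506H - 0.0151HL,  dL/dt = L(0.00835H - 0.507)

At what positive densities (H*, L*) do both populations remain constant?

Set dL/dt = 0 with L > 0: 0.00835H - 0.507 = 0, so H* = 0.507/0.00835 = 60.7.
Set dH/dt = 0 with H > 0: 0.506 - 0.0151L = 0, so L* = 0.506/0.0151 = 33.5.

H* ≈ 60.7, L* ≈ 33.5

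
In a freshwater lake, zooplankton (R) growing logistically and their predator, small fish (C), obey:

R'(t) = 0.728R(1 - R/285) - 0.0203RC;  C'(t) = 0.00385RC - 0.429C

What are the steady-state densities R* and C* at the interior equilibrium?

R* ≈ 111, C* ≈ 21.8

From dC/dt = 0 with C > 0: 0.00385R* = 0.429, so R* = 111.
Substitute into dR/dt = 0: 0.728(1 - 111/285) = 0.0203C*.
The bracket is 0.609, giving C* = 0.443/0.0203 = 21.8.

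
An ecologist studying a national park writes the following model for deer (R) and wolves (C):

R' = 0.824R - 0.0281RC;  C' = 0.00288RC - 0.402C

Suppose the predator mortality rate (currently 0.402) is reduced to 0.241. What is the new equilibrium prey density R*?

At the interior fixed point, setting dC/dt = 0 with C > 0 fixes R* = (predator death rate)/(RC coefficient) — independent of the other coefficients.
With the change, R* = 0.241/0.00288 = 83.7; it falls from 140.

R* ≈ 83.7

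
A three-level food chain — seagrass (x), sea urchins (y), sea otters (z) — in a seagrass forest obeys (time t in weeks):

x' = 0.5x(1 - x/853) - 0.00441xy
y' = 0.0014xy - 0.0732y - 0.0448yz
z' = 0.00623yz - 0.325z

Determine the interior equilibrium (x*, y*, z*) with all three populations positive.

x* ≈ 461, y* ≈ 52.2, z* ≈ 12.8

From dz/dt = 0: 0.00623y* = 0.325, so y* = 52.2.
From dx/dt = 0: 0.5(1 - x*/853) = 0.00441·52.2, giving x* = 853·(1 - 0.46) = 461.
From dy/dt = 0: 0.0014·461 - 0.0732 = 0.0448z*, so z* = 0.572/0.0448 = 12.8.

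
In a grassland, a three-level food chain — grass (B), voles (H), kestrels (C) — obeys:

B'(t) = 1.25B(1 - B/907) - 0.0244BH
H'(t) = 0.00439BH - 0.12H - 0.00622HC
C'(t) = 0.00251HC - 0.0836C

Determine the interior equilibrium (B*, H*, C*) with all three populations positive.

From dC/dt = 0: 0.00251H* = 0.0836, so H* = 33.3.
From dB/dt = 0: 1.25(1 - B*/907) = 0.0244·33.3, giving B* = 907·(1 - 0.65) = 317.
From dH/dt = 0: 0.00439·317 - 0.12 = 0.00622C*, so C* = 1.27/0.00622 = 205.

B* ≈ 317, H* ≈ 33.3, C* ≈ 205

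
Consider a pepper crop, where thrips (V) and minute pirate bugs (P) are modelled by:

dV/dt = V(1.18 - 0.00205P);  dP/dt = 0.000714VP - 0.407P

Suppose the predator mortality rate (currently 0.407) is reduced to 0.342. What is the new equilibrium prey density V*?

At the interior fixed point, setting dP/dt = 0 with P > 0 fixes V* = (predator death rate)/(VP coefficient) — independent of the other coefficients.
With the change, V* = 0.342/0.000714 = 479; it falls from 570.

V* ≈ 479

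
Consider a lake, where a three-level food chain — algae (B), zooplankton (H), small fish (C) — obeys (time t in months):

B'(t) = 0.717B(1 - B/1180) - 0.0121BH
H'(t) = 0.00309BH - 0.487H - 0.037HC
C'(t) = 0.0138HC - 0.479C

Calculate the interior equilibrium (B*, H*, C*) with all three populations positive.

B* ≈ 489, H* ≈ 34.7, C* ≈ 27.7

From dC/dt = 0: 0.0138H* = 0.479, so H* = 34.7.
From dB/dt = 0: 0.717(1 - B*/1180) = 0.0121·34.7, giving B* = 1180·(1 - 0.586) = 489.
From dH/dt = 0: 0.00309·489 - 0.487 = 0.037C*, so C* = 1.02/0.037 = 27.7.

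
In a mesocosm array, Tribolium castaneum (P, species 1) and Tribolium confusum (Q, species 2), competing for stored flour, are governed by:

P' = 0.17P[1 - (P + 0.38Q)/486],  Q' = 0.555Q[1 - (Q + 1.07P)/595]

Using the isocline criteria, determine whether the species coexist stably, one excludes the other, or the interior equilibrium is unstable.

Compare the nullcline intercepts: K1/α12 = 486/0.38 = 1280 > K2 = 595; K2/α21 = 595/1.07 = 556 > K1 = 486.
Since both inequalities hold, each species can invade when rare, so the interior equilibrium is stable.

stable coexistence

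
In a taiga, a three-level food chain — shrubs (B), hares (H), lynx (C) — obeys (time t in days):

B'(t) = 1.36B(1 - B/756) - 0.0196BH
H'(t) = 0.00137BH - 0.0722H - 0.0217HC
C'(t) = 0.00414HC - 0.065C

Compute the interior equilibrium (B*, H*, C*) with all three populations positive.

From dC/dt = 0: 0.00414H* = 0.065, so H* = 15.7.
From dB/dt = 0: 1.36(1 - B*/756) = 0.0196·15.7, giving B* = 756·(1 - 0.226) = 585.
From dH/dt = 0: 0.00137·585 - 0.0722 = 0.0217C*, so C* = 0.729/0.0217 = 33.6.

B* ≈ 585, H* ≈ 15.7, C* ≈ 33.6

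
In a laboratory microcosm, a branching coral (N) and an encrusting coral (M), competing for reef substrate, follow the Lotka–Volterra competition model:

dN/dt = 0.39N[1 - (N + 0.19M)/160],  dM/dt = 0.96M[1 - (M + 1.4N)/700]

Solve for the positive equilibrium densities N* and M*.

Setting both brackets to zero gives the nullclines N + 0.19M = 160 and 1.4N + M = 700.
Substituting M = 700 - 1.4N into the first: N(1 - 0.19·1.4) = 160 - 0.19·700.
So N* = 27/0.734 = 36.8, and then M* = 700 - 1.4·36.8 = 649.

N* ≈ 36.8, M* ≈ 649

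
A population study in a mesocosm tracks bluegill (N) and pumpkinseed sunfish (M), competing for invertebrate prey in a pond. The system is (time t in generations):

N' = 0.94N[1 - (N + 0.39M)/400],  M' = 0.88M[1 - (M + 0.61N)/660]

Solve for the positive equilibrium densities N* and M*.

Setting both brackets to zero gives the nullclines N + 0.39M = 400 and 0.61N + M = 660.
Substituting M = 660 - 0.61N into the first: N(1 - 0.39·0.61) = 400 - 0.39·660.
So N* = 143/0.762 = 187, and then M* = 660 - 0.61·187 = 546.

N* ≈ 187, M* ≈ 546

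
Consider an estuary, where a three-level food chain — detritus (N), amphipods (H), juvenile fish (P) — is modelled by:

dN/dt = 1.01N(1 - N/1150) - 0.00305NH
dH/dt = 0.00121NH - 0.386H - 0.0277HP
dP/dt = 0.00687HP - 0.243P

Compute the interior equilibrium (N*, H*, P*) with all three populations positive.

N* ≈ 1030, H* ≈ 35.4, P* ≈ 30.9

From dP/dt = 0: 0.00687H* = 0.243, so H* = 35.4.
From dN/dt = 0: 1.01(1 - N*/1150) = 0.00305·35.4, giving N* = 1150·(1 - 0.107) = 1030.
From dH/dt = 0: 0.00121·1030 - 0.386 = 0.0277P*, so P* = 0.857/0.0277 = 30.9.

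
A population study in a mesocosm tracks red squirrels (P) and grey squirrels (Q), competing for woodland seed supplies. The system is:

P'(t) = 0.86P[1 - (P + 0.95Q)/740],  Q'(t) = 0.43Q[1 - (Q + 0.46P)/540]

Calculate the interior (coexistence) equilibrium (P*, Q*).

Setting both brackets to zero gives the nullclines P + 0.95Q = 740 and 0.46P + Q = 540.
Substituting Q = 540 - 0.46P into the first: P(1 - 0.95·0.46) = 740 - 0.95·540.
So P* = 227/0.563 = 403, and then Q* = 540 - 0.46·403 = 355.

P* ≈ 403, Q* ≈ 355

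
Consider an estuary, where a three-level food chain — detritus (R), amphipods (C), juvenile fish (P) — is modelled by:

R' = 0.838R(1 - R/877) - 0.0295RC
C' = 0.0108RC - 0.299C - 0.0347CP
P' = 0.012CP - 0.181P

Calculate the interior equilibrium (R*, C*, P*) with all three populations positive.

From dP/dt = 0: 0.012C* = 0.181, so C* = 15.1.
From dR/dt = 0: 0.838(1 - R*/877) = 0.0295·15.1, giving R* = 877·(1 - 0.531) = 411.
From dC/dt = 0: 0.0108·411 - 0.299 = 0.0347P*, so P* = 4.14/0.0347 = 119.

R* ≈ 411, C* ≈ 15.1, P* ≈ 119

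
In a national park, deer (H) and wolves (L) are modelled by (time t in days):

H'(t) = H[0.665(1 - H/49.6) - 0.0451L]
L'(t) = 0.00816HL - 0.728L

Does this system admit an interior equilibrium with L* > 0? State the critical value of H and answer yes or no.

Threshold H = 89.2; K < 89.2, so no, the predator goes extinct.

The predator equation gives dL/dt > 0 only when H > 0.728/0.00816 = 89.2.
Without the predator, H → K = 49.6. Since 49.6 < 89.2, the predator cannot invade.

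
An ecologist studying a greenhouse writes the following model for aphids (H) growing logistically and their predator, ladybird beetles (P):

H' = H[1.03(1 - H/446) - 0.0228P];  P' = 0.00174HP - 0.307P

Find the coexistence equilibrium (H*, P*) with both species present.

H* ≈ 176, P* ≈ 27.3

From dP/dt = 0 with P > 0: 0.00174H* = 0.307, so H* = 176.
Substitute into dH/dt = 0: 1.03(1 - 176/446) = 0.0228P*.
The bracket is 0.604, giving P* = 0.623/0.0228 = 27.3.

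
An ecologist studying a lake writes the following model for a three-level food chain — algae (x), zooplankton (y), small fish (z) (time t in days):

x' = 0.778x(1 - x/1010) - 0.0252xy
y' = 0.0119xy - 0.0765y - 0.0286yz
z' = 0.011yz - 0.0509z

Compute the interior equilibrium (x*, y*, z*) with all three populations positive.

From dz/dt = 0: 0.011y* = 0.0509, so y* = 4.63.
From dx/dt = 0: 0.778(1 - x*/1010) = 0.0252·4.63, giving x* = 1010·(1 - 0.15) = 859.
From dy/dt = 0: 0.0119·859 - 0.0765 = 0.0286z*, so z* = 10.1/0.0286 = 355.

x* ≈ 859, y* ≈ 4.63, z* ≈ 355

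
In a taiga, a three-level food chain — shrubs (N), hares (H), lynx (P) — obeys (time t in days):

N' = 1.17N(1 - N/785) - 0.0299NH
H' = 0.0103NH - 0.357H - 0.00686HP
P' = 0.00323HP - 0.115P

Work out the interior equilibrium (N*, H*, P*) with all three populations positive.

From dP/dt = 0: 0.00323H* = 0.115, so H* = 35.6.
From dN/dt = 0: 1.17(1 - N*/785) = 0.0299·35.6, giving N* = 785·(1 - 0.91) = 70.7.
From dH/dt = 0: 0.0103·70.7 - 0.357 = 0.00686P*, so P* = 0.372/0.00686 = 54.2.

N* ≈ 70.7, H* ≈ 35.6, P* ≈ 54.2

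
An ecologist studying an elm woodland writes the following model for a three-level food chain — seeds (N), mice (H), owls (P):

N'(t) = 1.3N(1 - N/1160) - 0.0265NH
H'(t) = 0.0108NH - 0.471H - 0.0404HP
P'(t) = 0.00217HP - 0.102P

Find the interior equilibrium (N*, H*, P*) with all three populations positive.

From dP/dt = 0: 0.00217H* = 0.102, so H* = 47.
From dN/dt = 0: 1.3(1 - N*/1160) = 0.0265·47, giving N* = 1160·(1 - 0.958) = 48.5.
From dH/dt = 0: 0.0108·48.5 - 0.471 = 0.0404P*, so P* = 0.053/0.0404 = 1.31.

N* ≈ 48.5, H* ≈ 47, P* ≈ 1.31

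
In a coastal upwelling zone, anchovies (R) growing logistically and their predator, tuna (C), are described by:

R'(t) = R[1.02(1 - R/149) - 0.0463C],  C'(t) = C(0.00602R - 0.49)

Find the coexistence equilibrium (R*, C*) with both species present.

R* ≈ 81.4, C* ≈ 10

From dC/dt = 0 with C > 0: 0.00602R* = 0.49, so R* = 81.4.
Substitute into dR/dt = 0: 1.02(1 - 81.4/149) = 0.0463C*.
The bracket is 0.454, giving C* = 0.463/0.0463 = 10.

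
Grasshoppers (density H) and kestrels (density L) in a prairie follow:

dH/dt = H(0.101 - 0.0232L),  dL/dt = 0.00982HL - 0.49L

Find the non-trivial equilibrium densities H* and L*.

Set dL/dt = 0 with L > 0: 0.00982H - 0.49 = 0, so H* = 0.49/0.00982 = 49.9.
Set dH/dt = 0 with H > 0: 0.101 - 0.0232L = 0, so L* = 0.101/0.0232 = 4.35.

H* ≈ 49.9, L* ≈ 4.35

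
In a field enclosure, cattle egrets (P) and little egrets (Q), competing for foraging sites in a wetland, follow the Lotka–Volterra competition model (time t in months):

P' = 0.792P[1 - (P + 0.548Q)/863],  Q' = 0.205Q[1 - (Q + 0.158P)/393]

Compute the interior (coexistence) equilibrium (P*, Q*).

Setting both brackets to zero gives the nullclines P + 0.548Q = 863 and 0.158P + Q = 393.
Substituting Q = 393 - 0.158P into the first: P(1 - 0.548·0.158) = 863 - 0.548·393.
So P* = 648/0.913 = 709, and then Q* = 393 - 0.158·709 = 281.

P* ≈ 709, Q* ≈ 281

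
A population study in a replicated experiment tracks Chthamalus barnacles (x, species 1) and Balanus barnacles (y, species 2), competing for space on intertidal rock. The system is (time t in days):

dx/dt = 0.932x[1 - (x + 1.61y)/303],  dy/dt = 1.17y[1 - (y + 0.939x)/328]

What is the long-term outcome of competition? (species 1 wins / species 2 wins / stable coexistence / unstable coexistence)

species 2 excludes species 1

Compare the nullcline intercepts: K1/α12 = 303/1.61 = 188 < K2 = 328; K2/α21 = 328/0.939 = 349 > K1 = 303.
Since the inequalities point opposite ways, species 2 can invade but species 1 cannot.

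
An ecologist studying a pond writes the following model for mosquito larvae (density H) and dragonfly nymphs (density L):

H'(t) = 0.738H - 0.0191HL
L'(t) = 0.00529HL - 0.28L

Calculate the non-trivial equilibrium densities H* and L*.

Set dL/dt = 0 with L > 0: 0.00529H - 0.28 = 0, so H* = 0.28/0.00529 = 52.9.
Set dH/dt = 0 with H > 0: 0.738 - 0.0191L = 0, so L* = 0.738/0.0191 = 38.6.

H* ≈ 52.9, L* ≈ 38.6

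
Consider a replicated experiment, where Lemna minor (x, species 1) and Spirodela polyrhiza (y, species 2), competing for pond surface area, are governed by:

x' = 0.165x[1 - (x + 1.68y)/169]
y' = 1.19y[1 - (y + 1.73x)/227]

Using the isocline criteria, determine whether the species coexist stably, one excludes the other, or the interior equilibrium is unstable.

unstable coexistence (outcome depends on initial conditions)

Compare the nullcline intercepts: K1/α12 = 169/1.68 = 101 < K2 = 227; K2/α21 = 227/1.73 = 131 < K1 = 169.
Since both are reversed, neither can invade when rare; the interior point is a saddle.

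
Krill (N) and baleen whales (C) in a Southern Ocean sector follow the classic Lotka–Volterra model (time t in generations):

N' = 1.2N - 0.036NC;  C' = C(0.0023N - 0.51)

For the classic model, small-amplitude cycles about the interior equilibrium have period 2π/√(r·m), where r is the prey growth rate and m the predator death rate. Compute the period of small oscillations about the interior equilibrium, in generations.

T ≈ 8.03 generations

Here r = 1.2 and m = 0.51, so r·m = 0.612.
ω = √0.612 = 0.782 per generation, hence T = 2π/ω ≈ 8.03 generations.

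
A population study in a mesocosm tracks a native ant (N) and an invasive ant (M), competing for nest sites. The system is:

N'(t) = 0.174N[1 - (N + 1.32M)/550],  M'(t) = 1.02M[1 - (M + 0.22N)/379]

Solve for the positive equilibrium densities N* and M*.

Setting both brackets to zero gives the nullclines N + 1.32M = 550 and 0.22N + M = 379.
Substituting M = 379 - 0.22N into the first: N(1 - 1.32·0.22) = 550 - 1.32·379.
So N* = 49.7/0.71 = 70.1, and then M* = 379 - 0.22·70.1 = 364.

N* ≈ 70.1, M* ≈ 364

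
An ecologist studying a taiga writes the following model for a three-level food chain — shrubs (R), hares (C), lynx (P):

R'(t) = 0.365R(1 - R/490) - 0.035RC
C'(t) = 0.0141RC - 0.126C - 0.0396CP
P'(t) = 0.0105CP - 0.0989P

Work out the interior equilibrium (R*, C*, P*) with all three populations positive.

R* ≈ 47.4, C* ≈ 9.42, P* ≈ 13.7

From dP/dt = 0: 0.0105C* = 0.0989, so C* = 9.42.
From dR/dt = 0: 0.365(1 - R*/490) = 0.035·9.42, giving R* = 490·(1 - 0.903) = 47.4.
From dC/dt = 0: 0.0141·47.4 - 0.126 = 0.0396P*, so P* = 0.543/0.0396 = 13.7.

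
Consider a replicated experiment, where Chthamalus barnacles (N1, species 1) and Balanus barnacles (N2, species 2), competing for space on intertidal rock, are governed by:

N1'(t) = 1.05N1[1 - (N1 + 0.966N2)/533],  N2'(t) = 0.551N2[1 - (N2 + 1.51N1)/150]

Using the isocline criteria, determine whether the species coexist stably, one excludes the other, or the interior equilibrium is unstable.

Compare the nullcline intercepts: K1/α12 = 533/0.966 = 552 > K2 = 150; K2/α21 = 150/1.51 = 99.3 < K1 = 533.
Since the inequalities point opposite ways, species 1 can invade but species 2 cannot.

species 1 excludes species 2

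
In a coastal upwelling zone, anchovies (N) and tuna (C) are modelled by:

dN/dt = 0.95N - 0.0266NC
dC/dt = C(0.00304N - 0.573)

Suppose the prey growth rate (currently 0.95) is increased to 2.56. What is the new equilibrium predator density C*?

C* ≈ 96.2

At the interior fixed point, setting dN/dt = 0 with N > 0 fixes C* = (prey growth rate)/(NC coefficient) — independent of the other coefficients.
With the change, C* = 2.56/0.0266 = 96.2; it rises from 35.7.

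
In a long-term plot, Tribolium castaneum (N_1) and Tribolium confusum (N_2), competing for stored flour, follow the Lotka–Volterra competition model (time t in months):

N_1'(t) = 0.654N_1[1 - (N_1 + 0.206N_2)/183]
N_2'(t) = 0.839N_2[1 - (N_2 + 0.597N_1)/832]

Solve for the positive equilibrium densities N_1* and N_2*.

N_1* ≈ 13.2, N_2* ≈ 824

Setting both brackets to zero gives the nullclines N_1 + 0.206N_2 = 183 and 0.597N_1 + N_2 = 832.
Substituting N_2 = 832 - 0.597N_1 into the first: N_1(1 - 0.206·0.597) = 183 - 0.206·832.
So N_1* = 11.6/0.877 = 13.2, and then N_2* = 832 - 0.597·13.2 = 824.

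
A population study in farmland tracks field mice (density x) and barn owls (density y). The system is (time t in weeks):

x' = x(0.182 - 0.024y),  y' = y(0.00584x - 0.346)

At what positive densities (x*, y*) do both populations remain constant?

x* ≈ 59.2, y* ≈ 7.58

Set dy/dt = 0 with y > 0: 0.00584x - 0.346 = 0, so x* = 0.346/0.00584 = 59.2.
Set dx/dt = 0 with x > 0: 0.182 - 0.024y = 0, so y* = 0.182/0.024 = 7.58.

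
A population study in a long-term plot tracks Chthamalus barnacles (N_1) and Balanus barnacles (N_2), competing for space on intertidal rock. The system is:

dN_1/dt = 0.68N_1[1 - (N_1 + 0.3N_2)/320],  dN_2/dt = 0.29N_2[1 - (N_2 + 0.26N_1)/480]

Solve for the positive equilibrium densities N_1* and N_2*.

N_1* ≈ 191, N_2* ≈ 430

Setting both brackets to zero gives the nullclines N_1 + 0.3N_2 = 320 and 0.26N_1 + N_2 = 480.
Substituting N_2 = 480 - 0.26N_1 into the first: N_1(1 - 0.3·0.26) = 320 - 0.3·480.
So N_1* = 176/0.922 = 191, and then N_2* = 480 - 0.26·191 = 430.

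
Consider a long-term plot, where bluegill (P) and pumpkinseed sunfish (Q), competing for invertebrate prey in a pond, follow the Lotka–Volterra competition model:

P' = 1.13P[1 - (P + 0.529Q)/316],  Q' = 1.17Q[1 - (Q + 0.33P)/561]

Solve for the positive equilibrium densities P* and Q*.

Setting both brackets to zero gives the nullclines P + 0.529Q = 316 and 0.33P + Q = 561.
Substituting Q = 561 - 0.33P into the first: P(1 - 0.529·0.33) = 316 - 0.529·561.
So P* = 19.2/0.825 = 23.3, and then Q* = 561 - 0.33·23.3 = 553.

P* ≈ 23.3, Q* ≈ 553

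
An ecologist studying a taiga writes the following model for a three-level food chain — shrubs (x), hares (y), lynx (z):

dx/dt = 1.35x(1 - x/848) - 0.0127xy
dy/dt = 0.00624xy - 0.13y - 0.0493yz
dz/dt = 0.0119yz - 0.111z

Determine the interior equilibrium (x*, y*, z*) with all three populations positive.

x* ≈ 774, y* ≈ 9.33, z* ≈ 95.3

From dz/dt = 0: 0.0119y* = 0.111, so y* = 9.33.
From dx/dt = 0: 1.35(1 - x*/848) = 0.0127·9.33, giving x* = 848·(1 - 0.0877) = 774.
From dy/dt = 0: 0.00624·774 - 0.13 = 0.0493z*, so z* = 4.7/0.0493 = 95.3.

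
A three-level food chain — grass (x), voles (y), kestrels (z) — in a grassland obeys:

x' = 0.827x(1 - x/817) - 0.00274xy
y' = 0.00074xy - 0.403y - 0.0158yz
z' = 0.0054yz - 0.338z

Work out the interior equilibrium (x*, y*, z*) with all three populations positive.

From dz/dt = 0: 0.0054y* = 0.338, so y* = 62.6.
From dx/dt = 0: 0.827(1 - x*/817) = 0.00274·62.6, giving x* = 817·(1 - 0.207) = 648.
From dy/dt = 0: 0.00074·648 - 0.403 = 0.0158z*, so z* = 0.0762/0.0158 = 4.82.

x* ≈ 648, y* ≈ 62.6, z* ≈ 4.82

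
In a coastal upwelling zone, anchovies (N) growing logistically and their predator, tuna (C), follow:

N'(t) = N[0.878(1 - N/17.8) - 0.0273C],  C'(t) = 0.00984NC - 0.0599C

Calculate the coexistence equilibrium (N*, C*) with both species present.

From dC/dt = 0 with C > 0: 0.00984N* = 0.0599, so N* = 6.09.
Substitute into dN/dt = 0: 0.878(1 - 6.09/17.8) = 0.0273C*.
The bracket is 0.658, giving C* = 0.578/0.0273 = 21.2.

N* ≈ 6.09, C* ≈ 21.2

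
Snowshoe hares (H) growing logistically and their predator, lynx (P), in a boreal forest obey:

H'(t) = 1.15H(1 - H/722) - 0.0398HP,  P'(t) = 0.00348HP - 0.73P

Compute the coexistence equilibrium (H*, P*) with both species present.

From dP/dt = 0 with P > 0: 0.00348H* = 0.73, so H* = 210.
Substitute into dH/dt = 0: 1.15(1 - 210/722) = 0.0398P*.
The bracket is 0.709, giving P* = 0.816/0.0398 = 20.5.

H* ≈ 210, P* ≈ 20.5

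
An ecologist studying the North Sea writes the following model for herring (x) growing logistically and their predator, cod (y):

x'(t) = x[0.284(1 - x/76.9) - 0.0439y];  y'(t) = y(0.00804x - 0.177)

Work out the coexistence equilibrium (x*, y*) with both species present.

From dy/dt = 0 with y > 0: 0.00804x* = 0.177, so x* = 22.
Substitute into dx/dt = 0: 0.284(1 - 22/76.9) = 0.0439y*.
The bracket is 0.714, giving y* = 0.203/0.0439 = 4.62.

x* ≈ 22, y* ≈ 4.62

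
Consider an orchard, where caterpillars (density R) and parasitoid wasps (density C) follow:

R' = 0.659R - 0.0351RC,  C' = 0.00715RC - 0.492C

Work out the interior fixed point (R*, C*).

Set dC/dt = 0 with C > 0: 0.00715R - 0.492 = 0, so R* = 0.492/0.00715 = 68.8.
Set dR/dt = 0 with R > 0: 0.659 - 0.0351C = 0, so C* = 0.659/0.0351 = 18.8.

R* ≈ 68.8, C* ≈ 18.8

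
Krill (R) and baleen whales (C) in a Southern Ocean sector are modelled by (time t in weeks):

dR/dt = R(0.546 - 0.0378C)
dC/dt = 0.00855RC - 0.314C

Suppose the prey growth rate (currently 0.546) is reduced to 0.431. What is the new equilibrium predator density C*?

At the interior fixed point, setting dR/dt = 0 with R > 0 fixes C* = (prey growth rate)/(RC coefficient) — independent of the other coefficients.
With the change, C* = 0.431/0.0378 = 11.4; it falls from 14.4.

C* ≈ 11.4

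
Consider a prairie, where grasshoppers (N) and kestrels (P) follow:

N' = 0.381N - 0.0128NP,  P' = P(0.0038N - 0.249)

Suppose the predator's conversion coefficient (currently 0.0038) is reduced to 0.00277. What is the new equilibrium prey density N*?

N* ≈ 89.9

At the interior fixed point, setting dP/dt = 0 with P > 0 fixes N* = (predator death rate)/(NP coefficient) — independent of the other coefficients.
With the change, N* = 0.249/0.00277 = 89.9; it rises from 65.5.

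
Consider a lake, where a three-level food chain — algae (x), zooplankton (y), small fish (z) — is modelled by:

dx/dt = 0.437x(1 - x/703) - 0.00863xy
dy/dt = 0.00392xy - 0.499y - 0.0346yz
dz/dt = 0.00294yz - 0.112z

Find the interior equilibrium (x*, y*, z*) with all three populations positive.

From dz/dt = 0: 0.00294y* = 0.112, so y* = 38.1.
From dx/dt = 0: 0.437(1 - x*/703) = 0.00863·38.1, giving x* = 703·(1 - 0.752) = 174.
From dy/dt = 0: 0.00392·174 - 0.499 = 0.0346z*, so z* = 0.184/0.0346 = 5.31.

x* ≈ 174, y* ≈ 38.1, z* ≈ 5.31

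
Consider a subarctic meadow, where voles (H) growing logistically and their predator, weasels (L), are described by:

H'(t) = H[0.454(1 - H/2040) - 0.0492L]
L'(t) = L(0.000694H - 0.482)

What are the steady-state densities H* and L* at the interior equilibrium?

From dL/dt = 0 with L > 0: 0.000694H* = 0.482, so H* = 695.
Substitute into dH/dt = 0: 0.454(1 - 695/2040) = 0.0492L*.
The bracket is 0.66, giving L* = 0.299/0.0492 = 6.09.

H* ≈ 695, L* ≈ 6.09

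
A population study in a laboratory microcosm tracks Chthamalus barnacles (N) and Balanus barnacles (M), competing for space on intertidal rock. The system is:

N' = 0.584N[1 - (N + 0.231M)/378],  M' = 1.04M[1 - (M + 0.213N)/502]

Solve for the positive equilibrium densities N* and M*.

N* ≈ 276, M* ≈ 443

Setting both brackets to zero gives the nullclines N + 0.231M = 378 and 0.213N + M = 502.
Substituting M = 502 - 0.213N into the first: N(1 - 0.231·0.213) = 378 - 0.231·502.
So N* = 262/0.951 = 276, and then M* = 502 - 0.213·276 = 443.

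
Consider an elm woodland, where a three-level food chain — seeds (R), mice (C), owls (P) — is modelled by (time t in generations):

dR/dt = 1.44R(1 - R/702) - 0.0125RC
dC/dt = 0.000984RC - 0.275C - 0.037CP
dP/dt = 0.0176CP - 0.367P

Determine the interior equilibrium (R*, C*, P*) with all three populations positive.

From dP/dt = 0: 0.0176C* = 0.367, so C* = 20.9.
From dR/dt = 0: 1.44(1 - R*/702) = 0.0125·20.9, giving R* = 702·(1 - 0.181) = 575.
From dC/dt = 0: 0.000984·575 - 0.275 = 0.037P*, so P* = 0.291/0.037 = 7.86.

R* ≈ 575, C* ≈ 20.9, P* ≈ 7.86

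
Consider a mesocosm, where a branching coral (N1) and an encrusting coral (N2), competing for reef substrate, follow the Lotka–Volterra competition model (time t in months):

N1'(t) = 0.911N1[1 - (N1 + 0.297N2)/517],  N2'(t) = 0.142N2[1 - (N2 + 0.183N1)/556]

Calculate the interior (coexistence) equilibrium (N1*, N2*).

Setting both brackets to zero gives the nullclines N1 + 0.297N2 = 517 and 0.183N1 + N2 = 556.
Substituting N2 = 556 - 0.183N1 into the first: N1(1 - 0.297·0.183) = 517 - 0.297·556.
So N1* = 352/0.946 = 372, and then N2* = 556 - 0.183·372 = 488.

N1* ≈ 372, N2* ≈ 488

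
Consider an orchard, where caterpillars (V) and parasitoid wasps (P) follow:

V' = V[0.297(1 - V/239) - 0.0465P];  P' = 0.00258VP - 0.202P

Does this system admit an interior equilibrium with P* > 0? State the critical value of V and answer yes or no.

Threshold V = 78.3; K > 78.3, so yes, the predator persists.

The predator equation gives dP/dt > 0 only when V > 0.202/0.00258 = 78.3.
Without the predator, V → K = 239. Since 239 > 78.3, the predator can invade and persist.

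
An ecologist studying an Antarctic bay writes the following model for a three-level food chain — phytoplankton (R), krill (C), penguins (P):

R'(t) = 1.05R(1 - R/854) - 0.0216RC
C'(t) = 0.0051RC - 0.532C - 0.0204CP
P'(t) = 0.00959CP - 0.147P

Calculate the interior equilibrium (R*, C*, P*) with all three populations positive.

R* ≈ 585, C* ≈ 15.3, P* ≈ 120

From dP/dt = 0: 0.00959C* = 0.147, so C* = 15.3.
From dR/dt = 0: 1.05(1 - R*/854) = 0.0216·15.3, giving R* = 854·(1 - 0.315) = 585.
From dC/dt = 0: 0.0051·585 - 0.532 = 0.0204P*, so P* = 2.45/0.0204 = 120.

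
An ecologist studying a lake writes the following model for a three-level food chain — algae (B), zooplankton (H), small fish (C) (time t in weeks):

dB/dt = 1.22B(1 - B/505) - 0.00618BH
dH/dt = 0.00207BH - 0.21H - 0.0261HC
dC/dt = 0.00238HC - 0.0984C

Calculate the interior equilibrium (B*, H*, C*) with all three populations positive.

B* ≈ 399, H* ≈ 41.3, C* ≈ 23.6

From dC/dt = 0: 0.00238H* = 0.0984, so H* = 41.3.
From dB/dt = 0: 1.22(1 - B*/505) = 0.00618·41.3, giving B* = 505·(1 - 0.209) = 399.
From dH/dt = 0: 0.00207·399 - 0.21 = 0.0261C*, so C* = 0.616/0.0261 = 23.6.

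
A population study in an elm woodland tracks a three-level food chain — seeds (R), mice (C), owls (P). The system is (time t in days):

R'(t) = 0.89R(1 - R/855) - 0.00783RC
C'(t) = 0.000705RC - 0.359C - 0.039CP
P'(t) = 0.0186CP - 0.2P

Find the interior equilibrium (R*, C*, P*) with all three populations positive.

From dP/dt = 0: 0.0186C* = 0.2, so C* = 10.8.
From dR/dt = 0: 0.89(1 - R*/855) = 0.00783·10.8, giving R* = 855·(1 - 0.0946) = 774.
From dC/dt = 0: 0.000705·774 - 0.359 = 0.039P*, so P* = 0.187/0.039 = 4.79.

R* ≈ 774, C* ≈ 10.8, P* ≈ 4.79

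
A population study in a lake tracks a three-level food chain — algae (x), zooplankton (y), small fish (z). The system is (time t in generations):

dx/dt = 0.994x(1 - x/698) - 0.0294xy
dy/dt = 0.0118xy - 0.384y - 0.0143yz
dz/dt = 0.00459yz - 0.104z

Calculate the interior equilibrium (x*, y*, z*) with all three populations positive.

x* ≈ 230, y* ≈ 22.7, z* ≈ 163

From dz/dt = 0: 0.00459y* = 0.104, so y* = 22.7.
From dx/dt = 0: 0.994(1 - x*/698) = 0.0294·22.7, giving x* = 698·(1 - 0.67) = 230.
From dy/dt = 0: 0.0118·230 - 0.384 = 0.0143z*, so z* = 2.33/0.0143 = 163.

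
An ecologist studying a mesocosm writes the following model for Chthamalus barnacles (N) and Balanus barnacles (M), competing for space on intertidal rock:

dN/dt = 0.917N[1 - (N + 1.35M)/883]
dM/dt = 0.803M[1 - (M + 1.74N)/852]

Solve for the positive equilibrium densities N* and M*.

N* ≈ 198, M* ≈ 507

Setting both brackets to zero gives the nullclines N + 1.35M = 883 and 1.74N + M = 852.
Substituting M = 852 - 1.74N into the first: N(1 - 1.35·1.74) = 883 - 1.35·852.
So N* = -267/-1.35 = 198, and then M* = 852 - 1.74·198 = 507.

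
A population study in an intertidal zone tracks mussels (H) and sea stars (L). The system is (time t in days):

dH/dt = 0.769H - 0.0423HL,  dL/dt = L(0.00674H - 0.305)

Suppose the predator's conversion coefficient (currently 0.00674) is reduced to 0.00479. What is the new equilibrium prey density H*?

H* ≈ 63.7

At the interior fixed point, setting dL/dt = 0 with L > 0 fixes H* = (predator death rate)/(HL coefficient) — independent of the other coefficients.
With the change, H* = 0.305/0.00479 = 63.7; it rises from 45.3.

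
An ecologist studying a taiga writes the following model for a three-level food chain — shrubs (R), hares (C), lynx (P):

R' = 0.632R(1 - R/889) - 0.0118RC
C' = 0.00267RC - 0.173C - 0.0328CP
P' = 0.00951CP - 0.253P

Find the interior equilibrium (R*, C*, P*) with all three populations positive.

From dP/dt = 0: 0.00951C* = 0.253, so C* = 26.6.
From dR/dt = 0: 0.632(1 - R*/889) = 0.0118·26.6, giving R* = 889·(1 - 0.497) = 447.
From dC/dt = 0: 0.00267·447 - 0.173 = 0.0328P*, so P* = 1.02/0.0328 = 31.1.

R* ≈ 447, C* ≈ 26.6, P* ≈ 31.1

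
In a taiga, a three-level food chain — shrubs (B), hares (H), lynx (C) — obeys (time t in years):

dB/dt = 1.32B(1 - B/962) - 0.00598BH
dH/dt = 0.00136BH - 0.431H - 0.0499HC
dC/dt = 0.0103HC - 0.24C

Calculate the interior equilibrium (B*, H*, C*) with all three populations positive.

From dC/dt = 0: 0.0103H* = 0.24, so H* = 23.3.
From dB/dt = 0: 1.32(1 - B*/962) = 0.00598·23.3, giving B* = 962·(1 - 0.106) = 860.
From dH/dt = 0: 0.00136·860 - 0.431 = 0.0499C*, so C* = 0.739/0.0499 = 14.8.

B* ≈ 860, H* ≈ 23.3, C* ≈ 14.8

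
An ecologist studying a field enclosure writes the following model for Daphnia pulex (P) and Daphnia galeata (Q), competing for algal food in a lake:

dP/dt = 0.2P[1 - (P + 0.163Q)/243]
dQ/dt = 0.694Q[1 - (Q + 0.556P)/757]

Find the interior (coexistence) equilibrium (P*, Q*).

P* ≈ 132, Q* ≈ 684

Setting both brackets to zero gives the nullclines P + 0.163Q = 243 and 0.556P + Q = 757.
Substituting Q = 757 - 0.556P into the first: P(1 - 0.163·0.556) = 243 - 0.163·757.
So P* = 120/0.909 = 132, and then Q* = 757 - 0.556·132 = 684.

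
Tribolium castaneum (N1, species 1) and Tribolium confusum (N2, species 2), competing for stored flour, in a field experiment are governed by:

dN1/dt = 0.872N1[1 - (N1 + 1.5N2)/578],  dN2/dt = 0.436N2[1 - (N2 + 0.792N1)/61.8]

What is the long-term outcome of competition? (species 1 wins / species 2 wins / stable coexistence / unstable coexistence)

Compare the nullcline intercepts: K1/α12 = 578/1.5 = 385 > K2 = 61.8; K2/α21 = 61.8/0.792 = 78 < K1 = 578.
Since the inequalities point opposite ways, species 1 can invade but species 2 cannot.

species 1 excludes species 2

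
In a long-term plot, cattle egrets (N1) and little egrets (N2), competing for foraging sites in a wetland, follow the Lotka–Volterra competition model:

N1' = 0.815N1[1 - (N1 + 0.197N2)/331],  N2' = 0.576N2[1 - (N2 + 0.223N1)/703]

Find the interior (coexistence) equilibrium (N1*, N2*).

Setting both brackets to zero gives the nullclines N1 + 0.197N2 = 331 and 0.223N1 + N2 = 703.
Substituting N2 = 703 - 0.223N1 into the first: N1(1 - 0.197·0.223) = 331 - 0.197·703.
So N1* = 193/0.956 = 201, and then N2* = 703 - 0.223·201 = 658.

N1* ≈ 201, N2* ≈ 658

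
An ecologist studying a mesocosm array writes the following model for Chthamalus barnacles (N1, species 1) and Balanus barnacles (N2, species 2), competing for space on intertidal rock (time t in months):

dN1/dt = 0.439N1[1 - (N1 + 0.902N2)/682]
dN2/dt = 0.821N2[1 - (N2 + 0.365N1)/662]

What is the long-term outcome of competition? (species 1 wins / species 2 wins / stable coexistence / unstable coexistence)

Compare the nullcline intercepts: K1/α12 = 682/0.902 = 756 > K2 = 662; K2/α21 = 662/0.365 = 1810 > K1 = 682.
Since both inequalities hold, each species can invade when rare, so the interior equilibrium is stable.

stable coexistence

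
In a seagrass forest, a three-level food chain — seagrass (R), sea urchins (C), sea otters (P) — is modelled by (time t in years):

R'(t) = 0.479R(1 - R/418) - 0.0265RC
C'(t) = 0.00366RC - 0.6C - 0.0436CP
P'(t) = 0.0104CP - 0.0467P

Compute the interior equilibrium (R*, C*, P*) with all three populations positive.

From dP/dt = 0: 0.0104C* = 0.0467, so C* = 4.49.
From dR/dt = 0: 0.479(1 - R*/418) = 0.0265·4.49, giving R* = 418·(1 - 0.248) = 314.
From dC/dt = 0: 0.00366·314 - 0.6 = 0.0436P*, so P* = 0.55/0.0436 = 12.6.

R* ≈ 314, C* ≈ 4.49, P* ≈ 12.6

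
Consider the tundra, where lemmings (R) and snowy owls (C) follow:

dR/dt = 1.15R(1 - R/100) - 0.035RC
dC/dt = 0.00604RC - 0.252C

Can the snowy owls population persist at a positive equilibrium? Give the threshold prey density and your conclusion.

Threshold R = 41.7; K > 41.7, so yes, the predator persists.

The predator equation gives dC/dt > 0 only when R > 0.252/0.00604 = 41.7.
Without the predator, R → K = 100. Since 100 > 41.7, the predator can invade and persist.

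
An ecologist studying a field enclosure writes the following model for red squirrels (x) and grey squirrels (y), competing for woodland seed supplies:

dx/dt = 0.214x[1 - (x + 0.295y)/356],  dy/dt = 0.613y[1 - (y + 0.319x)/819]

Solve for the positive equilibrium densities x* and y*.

x* ≈ 126, y* ≈ 779

Setting both brackets to zero gives the nullclines x + 0.295y = 356 and 0.319x + y = 819.
Substituting y = 819 - 0.319x into the first: x(1 - 0.295·0.319) = 356 - 0.295·819.
So x* = 114/0.906 = 126, and then y* = 819 - 0.319·126 = 779.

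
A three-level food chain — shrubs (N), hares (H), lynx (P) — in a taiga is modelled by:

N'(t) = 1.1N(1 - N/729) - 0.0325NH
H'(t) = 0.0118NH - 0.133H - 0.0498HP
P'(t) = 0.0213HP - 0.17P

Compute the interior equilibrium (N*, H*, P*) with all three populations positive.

N* ≈ 557, H* ≈ 7.98, P* ≈ 129

From dP/dt = 0: 0.0213H* = 0.17, so H* = 7.98.
From dN/dt = 0: 1.1(1 - N*/729) = 0.0325·7.98, giving N* = 729·(1 - 0.236) = 557.
From dH/dt = 0: 0.0118·557 - 0.133 = 0.0498P*, so P* = 6.44/0.0498 = 129.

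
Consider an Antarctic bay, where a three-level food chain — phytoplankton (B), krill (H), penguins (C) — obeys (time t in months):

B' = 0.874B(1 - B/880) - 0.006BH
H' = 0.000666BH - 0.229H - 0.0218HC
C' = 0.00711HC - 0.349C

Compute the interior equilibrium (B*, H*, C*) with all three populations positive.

From dC/dt = 0: 0.00711H* = 0.349, so H* = 49.1.
From dB/dt = 0: 0.874(1 - B*/880) = 0.006·49.1, giving B* = 880·(1 - 0.337) = 583.
From dH/dt = 0: 0.000666·583 - 0.229 = 0.0218C*, so C* = 0.16/0.0218 = 7.32.

B* ≈ 583, H* ≈ 49.1, C* ≈ 7.32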